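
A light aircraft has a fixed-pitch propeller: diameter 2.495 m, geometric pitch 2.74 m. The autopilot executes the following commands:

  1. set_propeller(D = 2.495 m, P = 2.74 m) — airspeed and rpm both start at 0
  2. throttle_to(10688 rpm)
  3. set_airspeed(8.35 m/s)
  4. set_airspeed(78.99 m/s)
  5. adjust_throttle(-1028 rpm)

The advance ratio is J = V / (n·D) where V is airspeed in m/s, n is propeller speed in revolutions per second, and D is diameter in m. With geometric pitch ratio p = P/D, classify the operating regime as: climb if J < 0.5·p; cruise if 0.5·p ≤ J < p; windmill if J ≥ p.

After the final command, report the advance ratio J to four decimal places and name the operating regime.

set_propeller: D = 2.495 m, P = 2.74 m (p = P/D = 1.098196); state ← (V=0, rpm=0)
throttle_to(10688): rpm ← 10688
set_airspeed(8.35): V ← 8.35 m/s
set_airspeed(78.99): V ← 78.99 m/s
adjust_throttle(-1028): rpm ← 10688 -1028 = 9660
final state: V = 78.99 m/s, rpm = 9660 → n = rpm/60 = 161.000000 rev/s
J = V / (n·D) = 78.99 / (161.000000 × 2.495) = 0.196642
regime bands: climb J<0.5491 | cruise [0.5491, 1.0982) | windmill J≥1.0982
J = 0.1966 → climb

J = 0.1966, regime = climb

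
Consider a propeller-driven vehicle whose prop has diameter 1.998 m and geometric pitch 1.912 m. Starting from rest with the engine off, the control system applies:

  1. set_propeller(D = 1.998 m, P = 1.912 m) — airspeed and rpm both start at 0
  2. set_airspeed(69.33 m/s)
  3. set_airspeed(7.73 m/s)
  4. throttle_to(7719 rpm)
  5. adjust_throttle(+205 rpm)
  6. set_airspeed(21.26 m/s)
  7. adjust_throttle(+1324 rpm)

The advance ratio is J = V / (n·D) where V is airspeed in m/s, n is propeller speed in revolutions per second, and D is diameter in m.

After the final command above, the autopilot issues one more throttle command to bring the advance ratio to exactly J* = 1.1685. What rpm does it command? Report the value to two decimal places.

set_propeller: D = 1.998 m, P = 1.912 m (p = P/D = 0.956957); state ← (V=0, rpm=0)
set_airspeed(69.33): V ← 69.33 m/s
set_airspeed(7.73): V ← 7.73 m/s
throttle_to(7719): rpm ← 7719
adjust_throttle(+205): rpm ← 7719 +205 = 7924
set_airspeed(21.26): V ← 21.26 m/s
adjust_throttle(+1324): rpm ← 7924 +1324 = 9248
final state: V = 21.26 m/s, rpm = 9248 → n = rpm/60 = 154.133333 rev/s
target J* = 1.1685; solve J* = V/(n·D) for n: n = V/(J*·D) = 21.26/(1.1685 × 1.998) = 9.106239 rev/s
rpm = 60·n = 546.374359

rpm = 546.37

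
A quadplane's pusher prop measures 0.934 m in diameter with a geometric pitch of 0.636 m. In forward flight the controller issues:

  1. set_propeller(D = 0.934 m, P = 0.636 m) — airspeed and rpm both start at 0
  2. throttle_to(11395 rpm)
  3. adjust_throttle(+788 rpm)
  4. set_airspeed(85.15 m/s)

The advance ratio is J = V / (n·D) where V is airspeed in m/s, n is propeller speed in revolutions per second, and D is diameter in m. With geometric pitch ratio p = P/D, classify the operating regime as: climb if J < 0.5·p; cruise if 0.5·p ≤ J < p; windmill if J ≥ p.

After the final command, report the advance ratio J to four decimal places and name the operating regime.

J = 0.4490, regime = cruise

set_propeller: D = 0.934 m, P = 0.636 m (p = P/D = 0.680942); state ← (V=0, rpm=0)
throttle_to(11395): rpm ← 11395
adjust_throttle(+788): rpm ← 11395 +788 = 12183
set_airspeed(85.15): V ← 85.15 m/s
final state: V = 85.15 m/s, rpm = 12183 → n = rpm/60 = 203.050000 rev/s
J = V / (n·D) = 85.15 / (203.050000 × 0.934) = 0.448988
regime bands: climb J<0.3405 | cruise [0.3405, 0.6809) | windmill J≥0.6809
J = 0.4490 → cruise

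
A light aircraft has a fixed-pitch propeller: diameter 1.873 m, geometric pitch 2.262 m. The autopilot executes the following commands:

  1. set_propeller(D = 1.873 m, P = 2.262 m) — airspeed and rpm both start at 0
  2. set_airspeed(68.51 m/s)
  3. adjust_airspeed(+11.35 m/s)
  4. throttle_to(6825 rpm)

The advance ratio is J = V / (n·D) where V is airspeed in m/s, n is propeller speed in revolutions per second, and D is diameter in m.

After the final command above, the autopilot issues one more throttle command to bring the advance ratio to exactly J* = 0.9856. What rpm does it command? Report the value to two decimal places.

rpm = 2595.63

set_propeller: D = 1.873 m, P = 2.262 m (p = P/D = 1.207688); state ← (V=0, rpm=0)
set_airspeed(68.51): V ← 68.51 m/s
adjust_airspeed(+11.35): V ← 68.51 +11.35 = 79.86 m/s
throttle_to(6825): rpm ← 6825
final state: V = 79.86 m/s, rpm = 6825 → n = rpm/60 = 113.750000 rev/s
target J* = 0.9856; solve J* = V/(n·D) for n: n = V/(J*·D) = 79.86/(0.9856 × 1.873) = 43.260430 rev/s
rpm = 60·n = 2595.625810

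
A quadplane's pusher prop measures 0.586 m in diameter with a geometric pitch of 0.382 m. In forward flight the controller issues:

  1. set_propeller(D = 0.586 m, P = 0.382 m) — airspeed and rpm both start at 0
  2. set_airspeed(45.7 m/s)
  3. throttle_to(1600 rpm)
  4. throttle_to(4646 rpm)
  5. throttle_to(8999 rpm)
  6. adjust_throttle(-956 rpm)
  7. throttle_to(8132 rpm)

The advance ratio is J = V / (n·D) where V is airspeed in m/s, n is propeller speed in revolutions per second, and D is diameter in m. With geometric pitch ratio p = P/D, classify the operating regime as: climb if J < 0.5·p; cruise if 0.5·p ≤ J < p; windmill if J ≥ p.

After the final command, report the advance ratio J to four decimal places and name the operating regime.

J = 0.5754, regime = cruise

set_propeller: D = 0.586 m, P = 0.382 m (p = P/D = 0.651877); state ← (V=0, rpm=0)
set_airspeed(45.7): V ← 45.7 m/s
throttle_to(1600): rpm ← 1600
throttle_to(4646): rpm ← 4646
throttle_to(8999): rpm ← 8999
adjust_throttle(-956): rpm ← 8999 -956 = 8043
throttle_to(8132): rpm ← 8132
final state: V = 45.7 m/s, rpm = 8132 → n = rpm/60 = 135.533333 rev/s
J = V / (n·D) = 45.7 / (135.533333 × 0.586) = 0.575403
regime bands: climb J<0.3259 | cruise [0.3259, 0.6519) | windmill J≥0.6519
J = 0.5754 → cruise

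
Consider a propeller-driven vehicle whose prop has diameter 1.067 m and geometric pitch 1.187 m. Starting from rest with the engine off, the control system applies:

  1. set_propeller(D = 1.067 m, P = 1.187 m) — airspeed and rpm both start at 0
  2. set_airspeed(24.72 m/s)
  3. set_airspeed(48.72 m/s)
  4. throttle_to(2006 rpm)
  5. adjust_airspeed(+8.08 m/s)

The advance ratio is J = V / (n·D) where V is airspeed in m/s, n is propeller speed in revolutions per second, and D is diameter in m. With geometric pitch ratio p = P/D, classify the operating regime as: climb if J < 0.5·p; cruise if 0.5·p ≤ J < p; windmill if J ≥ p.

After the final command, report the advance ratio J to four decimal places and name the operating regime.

set_propeller: D = 1.067 m, P = 1.187 m (p = P/D = 1.112465); state ← (V=0, rpm=0)
set_airspeed(24.72): V ← 24.72 m/s
set_airspeed(48.72): V ← 48.72 m/s
throttle_to(2006): rpm ← 2006
adjust_airspeed(+8.08): V ← 48.72 +8.08 = 56.8 m/s
final state: V = 56.8 m/s, rpm = 2006 → n = rpm/60 = 33.433333 rev/s
J = V / (n·D) = 56.8 / (33.433333 × 1.067) = 1.592224
regime bands: climb J<0.5562 | cruise [0.5562, 1.1125) | windmill J≥1.1125
J = 1.5922 → windmill

J = 1.5922, regime = windmill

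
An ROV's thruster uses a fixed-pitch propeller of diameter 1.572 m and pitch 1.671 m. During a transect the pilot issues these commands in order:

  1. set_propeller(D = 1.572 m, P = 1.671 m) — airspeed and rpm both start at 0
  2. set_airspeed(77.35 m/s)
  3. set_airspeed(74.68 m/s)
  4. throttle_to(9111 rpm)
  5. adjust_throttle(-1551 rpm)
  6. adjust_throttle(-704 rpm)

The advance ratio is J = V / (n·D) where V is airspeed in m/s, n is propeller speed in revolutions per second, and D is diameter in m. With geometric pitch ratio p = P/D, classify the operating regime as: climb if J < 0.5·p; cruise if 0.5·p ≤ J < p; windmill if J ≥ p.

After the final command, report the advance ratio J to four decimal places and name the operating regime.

set_propeller: D = 1.572 m, P = 1.671 m (p = P/D = 1.062977); state ← (V=0, rpm=0)
set_airspeed(77.35): V ← 77.35 m/s
set_airspeed(74.68): V ← 74.68 m/s
throttle_to(9111): rpm ← 9111
adjust_throttle(-1551): rpm ← 9111 -1551 = 7560
adjust_throttle(-704): rpm ← 7560 -704 = 6856
final state: V = 74.68 m/s, rpm = 6856 → n = rpm/60 = 114.266667 rev/s
J = V / (n·D) = 74.68 / (114.266667 × 1.572) = 0.415750
regime bands: climb J<0.5315 | cruise [0.5315, 1.0630) | windmill J≥1.0630
J = 0.4157 → climb

J = 0.4157, regime = climb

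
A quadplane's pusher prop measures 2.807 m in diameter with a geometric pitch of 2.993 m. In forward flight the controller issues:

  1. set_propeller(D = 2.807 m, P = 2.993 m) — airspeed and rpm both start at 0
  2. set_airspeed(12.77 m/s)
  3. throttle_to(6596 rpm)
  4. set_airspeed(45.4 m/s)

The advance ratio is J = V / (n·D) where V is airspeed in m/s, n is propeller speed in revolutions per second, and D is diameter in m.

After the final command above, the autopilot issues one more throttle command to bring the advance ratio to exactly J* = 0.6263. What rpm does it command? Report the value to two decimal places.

set_propeller: D = 2.807 m, P = 2.993 m (p = P/D = 1.066263); state ← (V=0, rpm=0)
set_airspeed(12.77): V ← 12.77 m/s
throttle_to(6596): rpm ← 6596
set_airspeed(45.4): V ← 45.4 m/s
final state: V = 45.4 m/s, rpm = 6596 → n = rpm/60 = 109.933333 rev/s
target J* = 0.6263; solve J* = V/(n·D) for n: n = V/(J*·D) = 45.4/(0.6263 × 2.807) = 25.824447 rev/s
rpm = 60·n = 1549.466813

rpm = 1549.47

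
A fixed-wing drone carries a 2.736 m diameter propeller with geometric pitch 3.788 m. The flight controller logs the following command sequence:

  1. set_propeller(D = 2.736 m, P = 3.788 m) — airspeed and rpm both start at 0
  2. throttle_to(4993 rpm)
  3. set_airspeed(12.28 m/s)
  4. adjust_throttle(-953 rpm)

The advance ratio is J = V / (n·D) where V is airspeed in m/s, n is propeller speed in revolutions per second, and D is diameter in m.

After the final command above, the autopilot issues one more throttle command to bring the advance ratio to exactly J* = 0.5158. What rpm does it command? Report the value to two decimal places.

rpm = 522.10

set_propeller: D = 2.736 m, P = 3.788 m (p = P/D = 1.384503); state ← (V=0, rpm=0)
throttle_to(4993): rpm ← 4993
set_airspeed(12.28): V ← 12.28 m/s
adjust_throttle(-953): rpm ← 4993 -953 = 4040
final state: V = 12.28 m/s, rpm = 4040 → n = rpm/60 = 67.333333 rev/s
target J* = 0.5158; solve J* = V/(n·D) for n: n = V/(J*·D) = 12.28/(0.5158 × 2.736) = 8.701636 rev/s
rpm = 60·n = 522.098188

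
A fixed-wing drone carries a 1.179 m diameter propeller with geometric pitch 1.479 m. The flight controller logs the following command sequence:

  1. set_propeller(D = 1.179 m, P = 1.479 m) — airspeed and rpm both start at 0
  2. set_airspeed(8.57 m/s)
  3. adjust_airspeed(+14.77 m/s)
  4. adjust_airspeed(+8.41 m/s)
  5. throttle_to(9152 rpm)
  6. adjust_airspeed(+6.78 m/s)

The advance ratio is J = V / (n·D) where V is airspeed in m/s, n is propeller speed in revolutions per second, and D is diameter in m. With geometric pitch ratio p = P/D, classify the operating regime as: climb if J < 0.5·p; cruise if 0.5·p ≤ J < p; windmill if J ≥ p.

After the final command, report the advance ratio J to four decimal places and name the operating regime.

J = 0.2142, regime = climb

set_propeller: D = 1.179 m, P = 1.479 m (p = P/D = 1.254453); state ← (V=0, rpm=0)
set_airspeed(8.57): V ← 8.57 m/s
adjust_airspeed(+14.77): V ← 8.57 +14.77 = 23.34 m/s
adjust_airspeed(+8.41): V ← 23.34 +8.41 = 31.75 m/s
throttle_to(9152): rpm ← 9152
adjust_airspeed(+6.78): V ← 31.75 +6.78 = 38.53 m/s
final state: V = 38.53 m/s, rpm = 9152 → n = rpm/60 = 152.533333 rev/s
J = V / (n·D) = 38.53 / (152.533333 × 1.179) = 0.214250
regime bands: climb J<0.6272 | cruise [0.6272, 1.2545) | windmill J≥1.2545
J = 0.2142 → climb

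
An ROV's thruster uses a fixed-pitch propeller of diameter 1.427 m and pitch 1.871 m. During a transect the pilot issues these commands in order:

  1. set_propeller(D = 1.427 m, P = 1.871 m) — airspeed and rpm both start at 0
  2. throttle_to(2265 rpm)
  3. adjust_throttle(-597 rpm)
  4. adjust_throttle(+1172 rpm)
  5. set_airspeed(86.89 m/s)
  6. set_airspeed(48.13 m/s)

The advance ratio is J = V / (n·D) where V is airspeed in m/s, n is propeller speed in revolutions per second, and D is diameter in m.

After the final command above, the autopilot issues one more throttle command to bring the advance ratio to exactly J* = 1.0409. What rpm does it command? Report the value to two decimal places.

set_propeller: D = 1.427 m, P = 1.871 m (p = P/D = 1.311142); state ← (V=0, rpm=0)
throttle_to(2265): rpm ← 2265
adjust_throttle(-597): rpm ← 2265 -597 = 1668
adjust_throttle(+1172): rpm ← 1668 +1172 = 2840
set_airspeed(86.89): V ← 86.89 m/s
set_airspeed(48.13): V ← 48.13 m/s
final state: V = 48.13 m/s, rpm = 2840 → n = rpm/60 = 47.333333 rev/s
target J* = 1.0409; solve J* = V/(n·D) for n: n = V/(J*·D) = 48.13/(1.0409 × 1.427) = 32.402825 rev/s
rpm = 60·n = 1944.169521

rpm = 1944.17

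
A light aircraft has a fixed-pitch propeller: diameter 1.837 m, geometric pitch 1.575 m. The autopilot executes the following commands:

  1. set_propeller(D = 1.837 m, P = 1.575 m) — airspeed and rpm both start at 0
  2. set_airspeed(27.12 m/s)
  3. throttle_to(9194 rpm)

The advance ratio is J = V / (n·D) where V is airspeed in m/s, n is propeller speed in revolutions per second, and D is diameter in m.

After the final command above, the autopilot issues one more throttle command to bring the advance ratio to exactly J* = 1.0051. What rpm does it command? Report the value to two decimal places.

rpm = 881.30

set_propeller: D = 1.837 m, P = 1.575 m (p = P/D = 0.857376); state ← (V=0, rpm=0)
set_airspeed(27.12): V ← 27.12 m/s
throttle_to(9194): rpm ← 9194
final state: V = 27.12 m/s, rpm = 9194 → n = rpm/60 = 153.233333 rev/s
target J* = 1.0051; solve J* = V/(n·D) for n: n = V/(J*·D) = 27.12/(1.0051 × 1.837) = 14.688291 rev/s
rpm = 60·n = 881.297435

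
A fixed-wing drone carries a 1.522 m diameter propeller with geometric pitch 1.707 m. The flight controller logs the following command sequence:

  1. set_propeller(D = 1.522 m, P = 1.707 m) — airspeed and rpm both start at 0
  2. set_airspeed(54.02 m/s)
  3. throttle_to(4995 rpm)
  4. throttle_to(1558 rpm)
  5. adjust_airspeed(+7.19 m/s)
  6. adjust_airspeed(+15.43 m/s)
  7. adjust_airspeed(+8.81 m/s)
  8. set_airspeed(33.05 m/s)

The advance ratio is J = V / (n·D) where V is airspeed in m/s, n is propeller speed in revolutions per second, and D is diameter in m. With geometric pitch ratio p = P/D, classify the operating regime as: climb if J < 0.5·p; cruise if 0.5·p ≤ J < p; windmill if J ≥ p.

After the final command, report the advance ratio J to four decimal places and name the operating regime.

set_propeller: D = 1.522 m, P = 1.707 m (p = P/D = 1.121551); state ← (V=0, rpm=0)
set_airspeed(54.02): V ← 54.02 m/s
throttle_to(4995): rpm ← 4995
throttle_to(1558): rpm ← 1558
adjust_airspeed(+7.19): V ← 54.02 +7.19 = 61.21 m/s
adjust_airspeed(+15.43): V ← 61.21 +15.43 = 76.64 m/s
adjust_airspeed(+8.81): V ← 76.64 +8.81 = 85.45 m/s
set_airspeed(33.05): V ← 33.05 m/s
final state: V = 33.05 m/s, rpm = 1558 → n = rpm/60 = 25.966667 rev/s
J = V / (n·D) = 33.05 / (25.966667 × 1.522) = 0.836259
regime bands: climb J<0.5608 | cruise [0.5608, 1.1216) | windmill J≥1.1216
J = 0.8363 → cruise

J = 0.8363, regime = cruise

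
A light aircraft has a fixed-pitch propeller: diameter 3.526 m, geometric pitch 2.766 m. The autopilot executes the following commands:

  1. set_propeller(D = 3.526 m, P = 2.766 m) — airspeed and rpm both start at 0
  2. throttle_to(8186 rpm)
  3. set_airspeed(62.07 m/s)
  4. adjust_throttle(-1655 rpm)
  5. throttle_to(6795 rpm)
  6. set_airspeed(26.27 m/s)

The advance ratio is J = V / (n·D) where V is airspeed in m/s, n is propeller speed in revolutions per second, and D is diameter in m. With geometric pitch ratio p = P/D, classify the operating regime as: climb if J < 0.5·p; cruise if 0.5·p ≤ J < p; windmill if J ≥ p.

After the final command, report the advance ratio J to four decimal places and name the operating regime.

set_propeller: D = 3.526 m, P = 2.766 m (p = P/D = 0.784458); state ← (V=0, rpm=0)
throttle_to(8186): rpm ← 8186
set_airspeed(62.07): V ← 62.07 m/s
adjust_throttle(-1655): rpm ← 8186 -1655 = 6531
throttle_to(6795): rpm ← 6795
set_airspeed(26.27): V ← 26.27 m/s
final state: V = 26.27 m/s, rpm = 6795 → n = rpm/60 = 113.250000 rev/s
J = V / (n·D) = 26.27 / (113.250000 × 3.526) = 0.065787
regime bands: climb J<0.3922 | cruise [0.3922, 0.7845) | windmill J≥0.7845
J = 0.0658 → climb

J = 0.0658, regime = climb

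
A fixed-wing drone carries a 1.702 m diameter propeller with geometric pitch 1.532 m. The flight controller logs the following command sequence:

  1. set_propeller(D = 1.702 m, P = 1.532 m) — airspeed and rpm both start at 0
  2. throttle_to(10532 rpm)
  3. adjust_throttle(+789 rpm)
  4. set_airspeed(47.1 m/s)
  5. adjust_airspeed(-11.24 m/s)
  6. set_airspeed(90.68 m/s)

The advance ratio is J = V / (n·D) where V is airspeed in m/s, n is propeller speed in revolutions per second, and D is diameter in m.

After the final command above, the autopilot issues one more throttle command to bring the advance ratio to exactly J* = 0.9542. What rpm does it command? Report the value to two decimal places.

rpm = 3350.15

set_propeller: D = 1.702 m, P = 1.532 m (p = P/D = 0.900118); state ← (V=0, rpm=0)
throttle_to(10532): rpm ← 10532
adjust_throttle(+789): rpm ← 10532 +789 = 11321
set_airspeed(47.1): V ← 47.1 m/s
adjust_airspeed(-11.24): V ← 47.1 -11.24 = 35.86 m/s
set_airspeed(90.68): V ← 90.68 m/s
final state: V = 90.68 m/s, rpm = 11321 → n = rpm/60 = 188.683333 rev/s
target J* = 0.9542; solve J* = V/(n·D) for n: n = V/(J*·D) = 90.68/(0.9542 × 1.702) = 55.835774 rev/s
rpm = 60·n = 3350.146461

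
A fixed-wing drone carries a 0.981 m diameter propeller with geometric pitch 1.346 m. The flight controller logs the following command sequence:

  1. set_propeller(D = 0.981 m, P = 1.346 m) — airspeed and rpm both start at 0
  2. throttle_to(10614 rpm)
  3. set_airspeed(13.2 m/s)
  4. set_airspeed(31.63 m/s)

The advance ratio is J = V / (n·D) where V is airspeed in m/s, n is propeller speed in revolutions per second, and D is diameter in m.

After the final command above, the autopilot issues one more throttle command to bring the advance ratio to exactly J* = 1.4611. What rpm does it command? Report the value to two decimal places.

rpm = 1324.04

set_propeller: D = 0.981 m, P = 1.346 m (p = P/D = 1.372069); state ← (V=0, rpm=0)
throttle_to(10614): rpm ← 10614
set_airspeed(13.2): V ← 13.2 m/s
set_airspeed(31.63): V ← 31.63 m/s
final state: V = 31.63 m/s, rpm = 10614 → n = rpm/60 = 176.900000 rev/s
target J* = 1.4611; solve J* = V/(n·D) for n: n = V/(J*·D) = 31.63/(1.4611 × 0.981) = 22.067353 rev/s
rpm = 60·n = 1324.041185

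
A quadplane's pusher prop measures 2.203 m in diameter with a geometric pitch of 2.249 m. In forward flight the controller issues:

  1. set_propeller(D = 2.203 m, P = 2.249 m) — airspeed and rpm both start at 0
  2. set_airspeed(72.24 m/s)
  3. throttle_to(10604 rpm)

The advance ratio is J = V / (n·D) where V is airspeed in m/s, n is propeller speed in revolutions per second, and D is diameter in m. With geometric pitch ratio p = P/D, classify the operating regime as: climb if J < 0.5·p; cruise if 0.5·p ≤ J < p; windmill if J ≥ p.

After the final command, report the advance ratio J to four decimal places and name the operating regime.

J = 0.1855, regime = climb

set_propeller: D = 2.203 m, P = 2.249 m (p = P/D = 1.020881); state ← (V=0, rpm=0)
set_airspeed(72.24): V ← 72.24 m/s
throttle_to(10604): rpm ← 10604
final state: V = 72.24 m/s, rpm = 10604 → n = rpm/60 = 176.733333 rev/s
J = V / (n·D) = 72.24 / (176.733333 × 2.203) = 0.185543
regime bands: climb J<0.5104 | cruise [0.5104, 1.0209) | windmill J≥1.0209
J = 0.1855 → climb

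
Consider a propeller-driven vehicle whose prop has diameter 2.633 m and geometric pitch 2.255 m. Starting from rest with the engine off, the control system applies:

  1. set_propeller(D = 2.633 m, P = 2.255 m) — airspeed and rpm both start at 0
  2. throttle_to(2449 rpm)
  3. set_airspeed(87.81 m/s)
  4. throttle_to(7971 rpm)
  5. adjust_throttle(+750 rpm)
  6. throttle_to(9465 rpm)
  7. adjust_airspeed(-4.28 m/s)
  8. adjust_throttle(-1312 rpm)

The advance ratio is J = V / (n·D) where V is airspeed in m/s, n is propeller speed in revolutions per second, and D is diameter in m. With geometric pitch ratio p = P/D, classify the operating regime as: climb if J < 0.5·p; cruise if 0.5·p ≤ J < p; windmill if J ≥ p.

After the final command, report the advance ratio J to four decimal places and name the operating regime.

set_propeller: D = 2.633 m, P = 2.255 m (p = P/D = 0.856438); state ← (V=0, rpm=0)
throttle_to(2449): rpm ← 2449
set_airspeed(87.81): V ← 87.81 m/s
throttle_to(7971): rpm ← 7971
adjust_throttle(+750): rpm ← 7971 +750 = 8721
throttle_to(9465): rpm ← 9465
adjust_airspeed(-4.28): V ← 87.81 -4.28 = 83.53 m/s
adjust_throttle(-1312): rpm ← 9465 -1312 = 8153
final state: V = 83.53 m/s, rpm = 8153 → n = rpm/60 = 135.883333 rev/s
J = V / (n·D) = 83.53 / (135.883333 × 2.633) = 0.233467
regime bands: climb J<0.4282 | cruise [0.4282, 0.8564) | windmill J≥0.8564
J = 0.2335 → climb

J = 0.2335, regime = climb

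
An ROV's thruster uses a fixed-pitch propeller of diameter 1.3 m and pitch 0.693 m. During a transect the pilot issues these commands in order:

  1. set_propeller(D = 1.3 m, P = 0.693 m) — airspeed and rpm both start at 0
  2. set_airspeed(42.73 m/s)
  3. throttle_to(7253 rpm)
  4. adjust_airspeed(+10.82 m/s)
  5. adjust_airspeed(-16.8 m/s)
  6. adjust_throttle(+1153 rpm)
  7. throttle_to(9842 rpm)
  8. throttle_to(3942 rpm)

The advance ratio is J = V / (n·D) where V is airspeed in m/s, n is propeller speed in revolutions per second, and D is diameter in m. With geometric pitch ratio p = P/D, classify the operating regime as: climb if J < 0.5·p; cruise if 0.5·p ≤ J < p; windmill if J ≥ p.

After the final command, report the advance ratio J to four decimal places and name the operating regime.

set_propeller: D = 1.3 m, P = 0.693 m (p = P/D = 0.533077); state ← (V=0, rpm=0)
set_airspeed(42.73): V ← 42.73 m/s
throttle_to(7253): rpm ← 7253
adjust_airspeed(+10.82): V ← 42.73 +10.82 = 53.55 m/s
adjust_airspeed(-16.8): V ← 53.55 -16.8 = 36.75 m/s
adjust_throttle(+1153): rpm ← 7253 +1153 = 8406
throttle_to(9842): rpm ← 9842
throttle_to(3942): rpm ← 3942
final state: V = 36.75 m/s, rpm = 3942 → n = rpm/60 = 65.700000 rev/s
J = V / (n·D) = 36.75 / (65.700000 × 1.3) = 0.430277
regime bands: climb J<0.2665 | cruise [0.2665, 0.5331) | windmill J≥0.5331
J = 0.4303 → cruise

J = 0.4303, regime = cruise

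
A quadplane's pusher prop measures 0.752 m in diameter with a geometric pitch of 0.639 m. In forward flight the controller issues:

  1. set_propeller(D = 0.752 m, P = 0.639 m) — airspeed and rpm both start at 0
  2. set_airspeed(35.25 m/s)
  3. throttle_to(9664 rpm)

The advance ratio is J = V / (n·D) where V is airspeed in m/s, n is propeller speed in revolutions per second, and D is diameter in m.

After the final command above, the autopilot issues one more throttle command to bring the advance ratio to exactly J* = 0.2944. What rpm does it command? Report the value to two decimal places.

set_propeller: D = 0.752 m, P = 0.639 m (p = P/D = 0.849734); state ← (V=0, rpm=0)
set_airspeed(35.25): V ← 35.25 m/s
throttle_to(9664): rpm ← 9664
final state: V = 35.25 m/s, rpm = 9664 → n = rpm/60 = 161.066667 rev/s
target J* = 0.2944; solve J* = V/(n·D) for n: n = V/(J*·D) = 35.25/(0.2944 × 0.752) = 159.222147 rev/s
rpm = 60·n = 9553.328804

rpm = 9553.33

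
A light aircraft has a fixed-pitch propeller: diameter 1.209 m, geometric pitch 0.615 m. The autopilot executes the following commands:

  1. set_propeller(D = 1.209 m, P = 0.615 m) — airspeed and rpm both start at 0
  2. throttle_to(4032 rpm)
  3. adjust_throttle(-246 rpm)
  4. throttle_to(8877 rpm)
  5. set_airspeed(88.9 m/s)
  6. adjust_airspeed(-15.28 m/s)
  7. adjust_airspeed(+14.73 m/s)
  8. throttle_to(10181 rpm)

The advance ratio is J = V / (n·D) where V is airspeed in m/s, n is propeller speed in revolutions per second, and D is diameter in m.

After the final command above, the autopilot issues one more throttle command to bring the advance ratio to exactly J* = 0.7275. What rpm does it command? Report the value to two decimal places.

set_propeller: D = 1.209 m, P = 0.615 m (p = P/D = 0.508685); state ← (V=0, rpm=0)
throttle_to(4032): rpm ← 4032
adjust_throttle(-246): rpm ← 4032 -246 = 3786
throttle_to(8877): rpm ← 8877
set_airspeed(88.9): V ← 88.9 m/s
adjust_airspeed(-15.28): V ← 88.9 -15.28 = 73.62 m/s
adjust_airspeed(+14.73): V ← 73.62 +14.73 = 88.35 m/s
throttle_to(10181): rpm ← 10181
final state: V = 88.35 m/s, rpm = 10181 → n = rpm/60 = 169.683333 rev/s
target J* = 0.7275; solve J* = V/(n·D) for n: n = V/(J*·D) = 88.35/(0.7275 × 1.209) = 100.449379 rev/s
rpm = 60·n = 6026.962728

rpm = 6026.96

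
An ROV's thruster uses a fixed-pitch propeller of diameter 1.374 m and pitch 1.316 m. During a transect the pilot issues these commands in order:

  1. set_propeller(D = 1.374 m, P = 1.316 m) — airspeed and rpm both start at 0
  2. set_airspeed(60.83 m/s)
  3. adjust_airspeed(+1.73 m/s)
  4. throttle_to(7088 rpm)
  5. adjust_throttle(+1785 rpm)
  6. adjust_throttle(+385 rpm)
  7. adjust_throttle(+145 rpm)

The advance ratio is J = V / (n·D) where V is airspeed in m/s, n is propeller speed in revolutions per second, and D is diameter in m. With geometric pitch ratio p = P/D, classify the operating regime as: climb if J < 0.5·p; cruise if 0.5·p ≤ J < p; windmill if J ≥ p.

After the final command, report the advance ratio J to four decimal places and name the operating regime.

J = 0.2905, regime = climb

set_propeller: D = 1.374 m, P = 1.316 m (p = P/D = 0.957787); state ← (V=0, rpm=0)
set_airspeed(60.83): V ← 60.83 m/s
adjust_airspeed(+1.73): V ← 60.83 +1.73 = 62.56 m/s
throttle_to(7088): rpm ← 7088
adjust_throttle(+1785): rpm ← 7088 +1785 = 8873
adjust_throttle(+385): rpm ← 8873 +385 = 9258
adjust_throttle(+145): rpm ← 9258 +145 = 9403
final state: V = 62.56 m/s, rpm = 9403 → n = rpm/60 = 156.716667 rev/s
J = V / (n·D) = 62.56 / (156.716667 × 1.374) = 0.290533
regime bands: climb J<0.4789 | cruise [0.4789, 0.9578) | windmill J≥0.9578
J = 0.2905 → climb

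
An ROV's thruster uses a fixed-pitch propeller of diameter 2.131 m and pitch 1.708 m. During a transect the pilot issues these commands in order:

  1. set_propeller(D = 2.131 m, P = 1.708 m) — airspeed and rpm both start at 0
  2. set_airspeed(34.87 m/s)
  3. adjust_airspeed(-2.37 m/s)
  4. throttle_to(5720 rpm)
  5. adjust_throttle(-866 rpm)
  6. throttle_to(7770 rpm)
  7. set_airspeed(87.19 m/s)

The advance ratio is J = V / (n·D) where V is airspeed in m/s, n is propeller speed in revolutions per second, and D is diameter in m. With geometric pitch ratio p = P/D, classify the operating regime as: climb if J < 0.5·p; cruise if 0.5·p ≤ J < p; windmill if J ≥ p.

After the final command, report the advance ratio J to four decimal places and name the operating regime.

set_propeller: D = 2.131 m, P = 1.708 m (p = P/D = 0.801502); state ← (V=0, rpm=0)
set_airspeed(34.87): V ← 34.87 m/s
adjust_airspeed(-2.37): V ← 34.87 -2.37 = 32.5 m/s
throttle_to(5720): rpm ← 5720
adjust_throttle(-866): rpm ← 5720 -866 = 4854
throttle_to(7770): rpm ← 7770
set_airspeed(87.19): V ← 87.19 m/s
final state: V = 87.19 m/s, rpm = 7770 → n = rpm/60 = 129.500000 rev/s
J = V / (n·D) = 87.19 / (129.500000 × 2.131) = 0.315946
regime bands: climb J<0.4008 | cruise [0.4008, 0.8015) | windmill J≥0.8015
J = 0.3159 → climb

J = 0.3159, regime = climb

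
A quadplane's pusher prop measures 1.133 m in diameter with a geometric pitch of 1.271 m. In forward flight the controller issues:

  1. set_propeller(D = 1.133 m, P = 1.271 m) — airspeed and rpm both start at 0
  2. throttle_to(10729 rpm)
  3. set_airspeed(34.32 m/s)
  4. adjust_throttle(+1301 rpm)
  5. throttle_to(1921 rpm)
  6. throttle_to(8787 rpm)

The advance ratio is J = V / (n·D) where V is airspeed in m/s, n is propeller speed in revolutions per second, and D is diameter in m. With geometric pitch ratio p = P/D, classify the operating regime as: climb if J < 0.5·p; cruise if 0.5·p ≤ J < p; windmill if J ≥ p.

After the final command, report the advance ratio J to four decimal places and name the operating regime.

set_propeller: D = 1.133 m, P = 1.271 m (p = P/D = 1.121801); state ← (V=0, rpm=0)
throttle_to(10729): rpm ← 10729
set_airspeed(34.32): V ← 34.32 m/s
adjust_throttle(+1301): rpm ← 10729 +1301 = 12030
throttle_to(1921): rpm ← 1921
throttle_to(8787): rpm ← 8787
final state: V = 34.32 m/s, rpm = 8787 → n = rpm/60 = 146.450000 rev/s
J = V / (n·D) = 34.32 / (146.450000 × 1.133) = 0.206837
regime bands: climb J<0.5609 | cruise [0.5609, 1.1218) | windmill J≥1.1218
J = 0.2068 → climb

J = 0.2068, regime = climb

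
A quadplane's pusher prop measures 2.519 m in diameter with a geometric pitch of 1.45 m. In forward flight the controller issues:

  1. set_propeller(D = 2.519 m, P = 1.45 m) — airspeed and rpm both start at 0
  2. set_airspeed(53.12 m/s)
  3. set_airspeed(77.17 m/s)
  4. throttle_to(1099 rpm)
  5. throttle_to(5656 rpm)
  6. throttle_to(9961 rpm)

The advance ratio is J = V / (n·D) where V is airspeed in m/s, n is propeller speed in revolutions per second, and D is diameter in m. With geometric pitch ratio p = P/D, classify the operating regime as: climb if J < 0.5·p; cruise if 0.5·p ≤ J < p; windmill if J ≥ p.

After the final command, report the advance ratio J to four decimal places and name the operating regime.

set_propeller: D = 2.519 m, P = 1.45 m (p = P/D = 0.575625); state ← (V=0, rpm=0)
set_airspeed(53.12): V ← 53.12 m/s
set_airspeed(77.17): V ← 77.17 m/s
throttle_to(1099): rpm ← 1099
throttle_to(5656): rpm ← 5656
throttle_to(9961): rpm ← 9961
final state: V = 77.17 m/s, rpm = 9961 → n = rpm/60 = 166.016667 rev/s
J = V / (n·D) = 77.17 / (166.016667 × 2.519) = 0.184531
regime bands: climb J<0.2878 | cruise [0.2878, 0.5756) | windmill J≥0.5756
J = 0.1845 → climb

J = 0.1845, regime = climb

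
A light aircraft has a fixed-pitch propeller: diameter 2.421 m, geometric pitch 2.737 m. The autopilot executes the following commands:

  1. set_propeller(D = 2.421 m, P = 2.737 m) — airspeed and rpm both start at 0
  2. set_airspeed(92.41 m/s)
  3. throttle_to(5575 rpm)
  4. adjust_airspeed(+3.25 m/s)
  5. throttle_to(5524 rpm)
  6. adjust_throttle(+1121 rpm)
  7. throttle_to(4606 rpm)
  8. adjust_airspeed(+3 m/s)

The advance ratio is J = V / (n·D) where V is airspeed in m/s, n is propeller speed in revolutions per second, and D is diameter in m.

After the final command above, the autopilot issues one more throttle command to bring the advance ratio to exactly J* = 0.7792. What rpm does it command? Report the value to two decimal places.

rpm = 3137.97

set_propeller: D = 2.421 m, P = 2.737 m (p = P/D = 1.130525); state ← (V=0, rpm=0)
set_airspeed(92.41): V ← 92.41 m/s
throttle_to(5575): rpm ← 5575
adjust_airspeed(+3.25): V ← 92.41 +3.25 = 95.66 m/s
throttle_to(5524): rpm ← 5524
adjust_throttle(+1121): rpm ← 5524 +1121 = 6645
throttle_to(4606): rpm ← 4606
adjust_airspeed(+3): V ← 95.66 +3 = 98.66 m/s
final state: V = 98.66 m/s, rpm = 4606 → n = rpm/60 = 76.766667 rev/s
target J* = 0.7792; solve J* = V/(n·D) for n: n = V/(J*·D) = 98.66/(0.7792 × 2.421) = 52.299481 rev/s
rpm = 60·n = 3137.968851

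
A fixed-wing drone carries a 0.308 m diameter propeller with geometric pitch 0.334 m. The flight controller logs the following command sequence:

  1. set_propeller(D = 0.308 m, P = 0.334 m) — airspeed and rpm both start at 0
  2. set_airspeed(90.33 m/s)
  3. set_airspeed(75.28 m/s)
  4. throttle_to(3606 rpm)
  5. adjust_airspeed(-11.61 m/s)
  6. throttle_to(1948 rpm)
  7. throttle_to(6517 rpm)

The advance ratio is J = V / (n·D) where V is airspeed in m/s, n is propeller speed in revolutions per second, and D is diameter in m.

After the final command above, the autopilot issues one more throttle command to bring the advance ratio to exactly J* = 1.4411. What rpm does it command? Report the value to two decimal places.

set_propeller: D = 0.308 m, P = 0.334 m (p = P/D = 1.084416); state ← (V=0, rpm=0)
set_airspeed(90.33): V ← 90.33 m/s
set_airspeed(75.28): V ← 75.28 m/s
throttle_to(3606): rpm ← 3606
adjust_airspeed(-11.61): V ← 75.28 -11.61 = 63.67 m/s
throttle_to(1948): rpm ← 1948
throttle_to(6517): rpm ← 6517
final state: V = 63.67 m/s, rpm = 6517 → n = rpm/60 = 108.616667 rev/s
target J* = 1.4411; solve J* = V/(n·D) for n: n = V/(J*·D) = 63.67/(1.4411 × 0.308) = 143.446519 rev/s
rpm = 60·n = 8606.791169

rpm = 8606.79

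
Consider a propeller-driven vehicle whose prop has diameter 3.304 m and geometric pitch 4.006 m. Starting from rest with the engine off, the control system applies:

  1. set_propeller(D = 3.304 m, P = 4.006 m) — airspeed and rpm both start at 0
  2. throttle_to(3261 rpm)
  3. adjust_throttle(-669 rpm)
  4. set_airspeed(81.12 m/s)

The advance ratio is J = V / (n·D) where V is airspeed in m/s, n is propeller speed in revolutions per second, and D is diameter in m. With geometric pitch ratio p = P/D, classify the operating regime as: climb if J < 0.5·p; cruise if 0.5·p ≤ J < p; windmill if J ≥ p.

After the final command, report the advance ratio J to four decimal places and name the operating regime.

J = 0.5683, regime = climb

set_propeller: D = 3.304 m, P = 4.006 m (p = P/D = 1.212470); state ← (V=0, rpm=0)
throttle_to(3261): rpm ← 3261
adjust_throttle(-669): rpm ← 3261 -669 = 2592
set_airspeed(81.12): V ← 81.12 m/s
final state: V = 81.12 m/s, rpm = 2592 → n = rpm/60 = 43.200000 rev/s
J = V / (n·D) = 81.12 / (43.200000 × 3.304) = 0.568335
regime bands: climb J<0.6062 | cruise [0.6062, 1.2125) | windmill J≥1.2125
J = 0.5683 → climb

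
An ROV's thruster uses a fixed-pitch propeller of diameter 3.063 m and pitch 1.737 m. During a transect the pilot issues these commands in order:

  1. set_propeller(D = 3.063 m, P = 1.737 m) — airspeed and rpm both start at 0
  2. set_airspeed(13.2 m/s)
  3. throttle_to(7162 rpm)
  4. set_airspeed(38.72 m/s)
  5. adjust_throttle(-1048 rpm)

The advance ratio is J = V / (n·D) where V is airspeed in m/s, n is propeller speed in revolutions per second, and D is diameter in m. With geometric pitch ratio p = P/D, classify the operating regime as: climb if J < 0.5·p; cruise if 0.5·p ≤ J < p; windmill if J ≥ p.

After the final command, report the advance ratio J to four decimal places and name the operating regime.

set_propeller: D = 3.063 m, P = 1.737 m (p = P/D = 0.567091); state ← (V=0, rpm=0)
set_airspeed(13.2): V ← 13.2 m/s
throttle_to(7162): rpm ← 7162
set_airspeed(38.72): V ← 38.72 m/s
adjust_throttle(-1048): rpm ← 7162 -1048 = 6114
final state: V = 38.72 m/s, rpm = 6114 → n = rpm/60 = 101.900000 rev/s
J = V / (n·D) = 38.72 / (101.900000 × 3.063) = 0.124055
regime bands: climb J<0.2835 | cruise [0.2835, 0.5671) | windmill J≥0.5671
J = 0.1241 → climb

J = 0.1241, regime = climb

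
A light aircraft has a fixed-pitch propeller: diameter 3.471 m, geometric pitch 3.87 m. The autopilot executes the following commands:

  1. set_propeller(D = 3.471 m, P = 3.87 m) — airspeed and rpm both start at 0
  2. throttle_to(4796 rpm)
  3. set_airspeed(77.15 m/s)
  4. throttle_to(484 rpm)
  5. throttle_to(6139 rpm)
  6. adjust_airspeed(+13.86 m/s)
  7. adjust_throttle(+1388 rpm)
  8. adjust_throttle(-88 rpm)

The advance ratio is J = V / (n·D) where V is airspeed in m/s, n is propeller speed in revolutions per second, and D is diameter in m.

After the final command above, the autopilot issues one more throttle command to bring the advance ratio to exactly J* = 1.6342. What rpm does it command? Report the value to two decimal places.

rpm = 962.68

set_propeller: D = 3.471 m, P = 3.87 m (p = P/D = 1.114952); state ← (V=0, rpm=0)
throttle_to(4796): rpm ← 4796
set_airspeed(77.15): V ← 77.15 m/s
throttle_to(484): rpm ← 484
throttle_to(6139): rpm ← 6139
adjust_airspeed(+13.86): V ← 77.15 +13.86 = 91.01 m/s
adjust_throttle(+1388): rpm ← 6139 +1388 = 7527
adjust_throttle(-88): rpm ← 7527 -88 = 7439
final state: V = 91.01 m/s, rpm = 7439 → n = rpm/60 = 123.983333 rev/s
target J* = 1.6342; solve J* = V/(n·D) for n: n = V/(J*·D) = 91.01/(1.6342 × 3.471) = 16.044615 rev/s
rpm = 60·n = 962.676887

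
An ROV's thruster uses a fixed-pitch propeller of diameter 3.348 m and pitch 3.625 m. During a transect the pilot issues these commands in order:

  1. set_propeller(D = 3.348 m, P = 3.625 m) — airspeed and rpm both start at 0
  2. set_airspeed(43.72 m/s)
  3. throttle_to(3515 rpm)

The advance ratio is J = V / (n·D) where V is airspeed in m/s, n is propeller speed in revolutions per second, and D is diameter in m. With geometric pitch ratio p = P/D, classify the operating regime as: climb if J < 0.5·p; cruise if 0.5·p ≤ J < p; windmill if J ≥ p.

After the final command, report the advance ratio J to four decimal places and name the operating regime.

set_propeller: D = 3.348 m, P = 3.625 m (p = P/D = 1.082736); state ← (V=0, rpm=0)
set_airspeed(43.72): V ← 43.72 m/s
throttle_to(3515): rpm ← 3515
final state: V = 43.72 m/s, rpm = 3515 → n = rpm/60 = 58.583333 rev/s
J = V / (n·D) = 43.72 / (58.583333 × 3.348) = 0.222905
regime bands: climb J<0.5414 | cruise [0.5414, 1.0827) | windmill J≥1.0827
J = 0.2229 → climb

J = 0.2229, regime = climb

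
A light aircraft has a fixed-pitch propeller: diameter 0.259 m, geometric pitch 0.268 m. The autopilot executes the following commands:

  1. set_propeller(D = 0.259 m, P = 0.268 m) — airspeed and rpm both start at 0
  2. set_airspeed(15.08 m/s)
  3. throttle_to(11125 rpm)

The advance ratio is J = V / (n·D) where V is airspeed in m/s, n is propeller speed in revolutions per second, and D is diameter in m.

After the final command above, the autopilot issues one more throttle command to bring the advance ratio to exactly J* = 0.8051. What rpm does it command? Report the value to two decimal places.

set_propeller: D = 0.259 m, P = 0.268 m (p = P/D = 1.034749); state ← (V=0, rpm=0)
set_airspeed(15.08): V ← 15.08 m/s
throttle_to(11125): rpm ← 11125
final state: V = 15.08 m/s, rpm = 11125 → n = rpm/60 = 185.416667 rev/s
target J* = 0.8051; solve J* = V/(n·D) for n: n = V/(J*·D) = 15.08/(0.8051 × 0.259) = 72.318890 rev/s
rpm = 60·n = 4339.133391

rpm = 4339.13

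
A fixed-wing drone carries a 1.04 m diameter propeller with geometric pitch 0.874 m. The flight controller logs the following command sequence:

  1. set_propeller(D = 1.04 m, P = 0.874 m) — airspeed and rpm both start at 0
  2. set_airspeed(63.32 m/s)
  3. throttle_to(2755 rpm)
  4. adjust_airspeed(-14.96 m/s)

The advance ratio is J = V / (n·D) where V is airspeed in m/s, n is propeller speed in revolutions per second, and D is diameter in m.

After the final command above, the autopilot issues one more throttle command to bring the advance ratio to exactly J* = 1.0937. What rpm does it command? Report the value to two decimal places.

set_propeller: D = 1.04 m, P = 0.874 m (p = P/D = 0.840385); state ← (V=0, rpm=0)
set_airspeed(63.32): V ← 63.32 m/s
throttle_to(2755): rpm ← 2755
adjust_airspeed(-14.96): V ← 63.32 -14.96 = 48.36 m/s
final state: V = 48.36 m/s, rpm = 2755 → n = rpm/60 = 45.916667 rev/s
target J* = 1.0937; solve J* = V/(n·D) for n: n = V/(J*·D) = 48.36/(1.0937 × 1.04) = 42.516229 rev/s
rpm = 60·n = 2550.973759

rpm = 2550.97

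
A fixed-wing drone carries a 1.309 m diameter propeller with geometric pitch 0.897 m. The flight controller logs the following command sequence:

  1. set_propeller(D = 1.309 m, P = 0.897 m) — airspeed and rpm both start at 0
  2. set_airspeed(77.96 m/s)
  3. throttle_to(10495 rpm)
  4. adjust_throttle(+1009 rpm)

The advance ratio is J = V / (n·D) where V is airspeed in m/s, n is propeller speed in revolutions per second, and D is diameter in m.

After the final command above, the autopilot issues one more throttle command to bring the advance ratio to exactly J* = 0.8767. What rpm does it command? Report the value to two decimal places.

rpm = 4075.98

set_propeller: D = 1.309 m, P = 0.897 m (p = P/D = 0.685256); state ← (V=0, rpm=0)
set_airspeed(77.96): V ← 77.96 m/s
throttle_to(10495): rpm ← 10495
adjust_throttle(+1009): rpm ← 10495 +1009 = 11504
final state: V = 77.96 m/s, rpm = 11504 → n = rpm/60 = 191.733333 rev/s
target J* = 0.8767; solve J* = V/(n·D) for n: n = V/(J*·D) = 77.96/(0.8767 × 1.309) = 67.933060 rev/s
rpm = 60·n = 4075.983598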